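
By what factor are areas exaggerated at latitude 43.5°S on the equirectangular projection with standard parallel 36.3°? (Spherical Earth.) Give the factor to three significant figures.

The equidistant cylindrical projection with φ₀ = 36.3° has h = 1 (meridians true) and k = cos φ₀ / cos φ along parallels.
Areal scale = h·k = 1 × cos φ₀ / cos φ; at 43.5°, h = 1.000, k = 1.111, so h·k = 1.111.

1.11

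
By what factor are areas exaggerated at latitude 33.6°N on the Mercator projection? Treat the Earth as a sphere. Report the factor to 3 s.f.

The Mercator projection is conformal; its linear scale factor is the same in every direction and equals sec φ = 1/cos φ.
Areal scale = k² = sec²φ = 1/cos²(33.6°) = 1/0.8329² = 1.441.

1.44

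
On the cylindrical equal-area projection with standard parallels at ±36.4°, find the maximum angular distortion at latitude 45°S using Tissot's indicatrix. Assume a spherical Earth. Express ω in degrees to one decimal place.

For cylindrical equal-area with standard parallel φ₀, h = cos φ / cos φ₀ and k = cos φ₀ / cos φ, so h·k = 1.
At 45°: h = 0.8785, k = 1.138; principal scales a = 1.138, b = 0.8785.
sin(ω/2) = (a − b)/(a + b) = 0.2598/2.017 = 0.1288, so ω = 2 arcsin(0.1288) ≈ 14.8°.

14.8°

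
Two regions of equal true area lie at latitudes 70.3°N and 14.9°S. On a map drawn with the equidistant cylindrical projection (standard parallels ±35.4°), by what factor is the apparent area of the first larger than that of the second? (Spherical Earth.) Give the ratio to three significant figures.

2.87

In the equirectangular projection with standard parallel φ₀ = 35.4° (x = Rλ cos φ₀, y = Rφ), meridians are true-scale (h = 1) and the parallel scale is k = cos φ₀ / cos φ.
Areal scale at 70.3°: h·k = 1.000 × 2.418 = 2.418.
Areal scale at 14.9°: h·k = 1.000 × 0.8435 = 0.8435.
Ratio = 2.418/0.8435 ≈ 2.87.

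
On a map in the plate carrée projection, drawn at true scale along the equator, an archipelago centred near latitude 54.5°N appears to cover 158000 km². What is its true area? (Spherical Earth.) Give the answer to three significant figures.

In the plate carrée (x = Rλ, y = Rφ), meridians are true-scale (h = 1) and parallels are stretched by k = sec φ.
Areal scale = h·k = 1 × sec φ; at 54.5°, h = 1.000, k = 1.722, so h·k = 1.722.
True area = apparent / (areal scale) = 158000 / 1.722 ≈ 91800 km².

91800 km²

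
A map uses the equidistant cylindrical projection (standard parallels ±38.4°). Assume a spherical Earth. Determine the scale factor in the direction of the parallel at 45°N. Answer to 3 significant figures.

1.11

With standard parallel φ₀ = 38.4°, the equirectangular projection gives x = Rλ cos φ₀, y = Rφ, so h = 1 and k = cos 38.4° / cos φ.
k = cos 38.4° / cos 45° = 0.7837/0.7071 = 1.108.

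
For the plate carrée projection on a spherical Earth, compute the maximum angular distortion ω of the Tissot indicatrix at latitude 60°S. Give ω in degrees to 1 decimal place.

38.9°

For the equirectangular projection with φ₀ = 0 (plate carrée), h = 1 along meridians and k = sec φ along parallels.
At 60°: h = 1.000, k = 2.000; principal scales a = 2.000, b = 1.000.
sin(ω/2) = (a − b)/(a + b) = 1.0000/3.000 = 0.3333, so ω = 2 arcsin(0.3333) ≈ 38.9°.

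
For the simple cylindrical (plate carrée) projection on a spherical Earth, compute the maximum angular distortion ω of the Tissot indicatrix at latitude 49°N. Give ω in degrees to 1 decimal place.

24.0°

For the equirectangular projection with φ₀ = 0 (plate carrée), h = 1 along meridians and k = sec φ along parallels.
At 49°: h = 1.000, k = 1.524; principal scales a = 1.524, b = 1.000.
sin(ω/2) = (a − b)/(a + b) = 0.5243/2.524 = 0.2077, so ω = 2 arcsin(0.2077) ≈ 24.0°.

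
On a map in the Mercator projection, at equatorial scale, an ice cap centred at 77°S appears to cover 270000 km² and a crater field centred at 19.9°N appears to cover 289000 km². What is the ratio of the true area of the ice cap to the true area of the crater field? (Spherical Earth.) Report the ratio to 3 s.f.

0.0535

Since Mercator area scale is 1/cos²φ, the true area equals the apparent area multiplied by cos²φ.
True area of ice cap: 270000 × cos²(77°) = 270000 × 0.05060 = 13660 km².
True area of crater field: 289000 × cos²(19.9°) = 289000 × 0.8841 = 255500 km².
Ratio = 13660 / 255500 ≈ 0.0535.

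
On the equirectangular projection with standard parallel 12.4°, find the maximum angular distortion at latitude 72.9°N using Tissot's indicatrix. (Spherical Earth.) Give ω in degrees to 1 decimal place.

65.0°

The equidistant cylindrical projection with φ₀ = 12.4° has h = 1 (meridians true) and k = cos φ₀ / cos φ along parallels.
At 72.9°: h = 1.000, k = 3.322; principal scales a = 3.322, b = 1.000.
sin(ω/2) = (a − b)/(a + b) = 2.322/4.322 = 0.5372, so ω = 2 arcsin(0.5372) ≈ 65.0°.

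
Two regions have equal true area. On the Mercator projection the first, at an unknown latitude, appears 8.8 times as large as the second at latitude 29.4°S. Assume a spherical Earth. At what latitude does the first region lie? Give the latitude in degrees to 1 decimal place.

On Mercator, (apparent₁)/(apparent₂) = sec²φ₁ / sec²φ₂ when true areas are equal.
cos²φ₂ / cos²φ₁ = 8.8  ⇒  cos φ₁ = cos 29.4° / √8.8 = 0.8712/2.966 = 0.2937.
φ₁ = arccos(0.2937) ≈ 72.9°.

72.9°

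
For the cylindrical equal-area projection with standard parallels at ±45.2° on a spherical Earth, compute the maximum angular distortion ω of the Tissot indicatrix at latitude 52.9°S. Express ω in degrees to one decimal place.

A cylindrical equal-area projection with standard parallel φ₀ has meridian scale h = cos φ / cos φ₀ and parallel scale k = cos φ₀ / cos φ (so areas are preserved, h·k = 1).
At 52.9°: h = 0.8561, k = 1.168; principal scales a = 1.168, b = 0.8561.
sin(ω/2) = (a − b)/(a + b) = 0.3121/2.024 = 0.1542, so ω = 2 arcsin(0.1542) ≈ 17.7°.

17.7°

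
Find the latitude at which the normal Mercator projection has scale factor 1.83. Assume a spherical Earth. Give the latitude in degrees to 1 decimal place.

56.9°

Mercator scale is k = sec φ = 1/cos φ.
1/cos φ = 1.83  ⇒  cos φ = 0.5464  ⇒  φ = arccos(0.5464) ≈ 56.9°.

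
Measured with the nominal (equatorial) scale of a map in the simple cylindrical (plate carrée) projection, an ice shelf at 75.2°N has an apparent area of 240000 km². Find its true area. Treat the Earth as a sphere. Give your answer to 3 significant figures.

61300 km²

In the plate carrée (x = Rλ, y = Rφ), meridians are true-scale (h = 1) and parallels are stretched by k = sec φ.
Areal scale = h·k = 1 × sec φ; at 75.2°, h = 1.000, k = 3.915, so h·k = 3.915.
True area = apparent / (areal scale) = 240000 / 3.915 ≈ 61300 km².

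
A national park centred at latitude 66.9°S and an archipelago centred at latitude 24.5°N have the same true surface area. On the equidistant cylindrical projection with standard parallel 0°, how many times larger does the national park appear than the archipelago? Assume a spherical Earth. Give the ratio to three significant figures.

Plate carrée maps x = Rλ, y = Rφ. The meridian scale is h = 1 and the parallel scale is k = 1/cos φ = sec φ.
Areal scale at 66.9°: h·k = 1.000 × 2.549 = 2.549.
Areal scale at 24.5°: h·k = 1.000 × 1.099 = 1.099.
Ratio = 2.549/1.099 ≈ 2.32.

2.32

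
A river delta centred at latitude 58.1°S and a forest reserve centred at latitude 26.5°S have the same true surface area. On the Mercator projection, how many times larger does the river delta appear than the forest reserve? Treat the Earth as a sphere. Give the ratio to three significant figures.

Mercator areal scale is sec²φ.
At 58.1°: sec²(58.1°) = 1/0.5284² = 3.581.
At 26.5°: sec²(26.5°) = 1/0.8949² = 1.249.
Ratio = 3.581/1.249 = cos²(26.5°)/cos²(58.1°) ≈ 2.87.

2.87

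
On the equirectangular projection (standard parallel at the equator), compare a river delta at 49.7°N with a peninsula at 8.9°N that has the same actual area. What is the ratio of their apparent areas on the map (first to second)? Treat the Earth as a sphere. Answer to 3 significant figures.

1.53

In the plate carrée (x = Rλ, y = Rφ), meridians are true-scale (h = 1) and parallels are stretched by k = sec φ.
Areal scale at 49.7°: h·k = 1.000 × 1.546 = 1.546.
Areal scale at 8.9°: h·k = 1.000 × 1.012 = 1.012.
Ratio = 1.546/1.012 ≈ 1.53.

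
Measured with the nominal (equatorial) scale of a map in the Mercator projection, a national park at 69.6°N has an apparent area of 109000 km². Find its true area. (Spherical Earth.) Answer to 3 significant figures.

13200 km²

The Mercator projection is conformal; its linear scale factor is the same in every direction and equals sec φ = 1/cos φ.
Areal scale = k² = sec²φ = 1/cos²(69.6°) = 1/0.3486² = 8.230.
True area = apparent / (areal scale) = 109000 / 8.230 ≈ 13200 km².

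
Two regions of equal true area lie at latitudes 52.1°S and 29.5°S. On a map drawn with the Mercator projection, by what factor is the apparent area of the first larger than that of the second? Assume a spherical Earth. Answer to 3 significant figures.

Mercator is conformal with k = sec φ, so areal scale = k² = sec²φ.
At 52.1°: sec²(52.1°) = 1/0.6143² = 2.650.
At 29.5°: sec²(29.5°) = 1/0.8704² = 1.320.
Ratio = 2.650/1.320 = cos²(29.5°)/cos²(52.1°) ≈ 2.01.

2.01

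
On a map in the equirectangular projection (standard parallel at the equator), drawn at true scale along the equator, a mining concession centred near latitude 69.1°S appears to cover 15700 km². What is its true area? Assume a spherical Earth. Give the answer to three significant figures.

5600 km²

In the plate carrée (x = Rλ, y = Rφ), meridians are true-scale (h = 1) and parallels are stretched by k = sec φ.
Areal scale = h·k = 1 × sec φ; at 69.1°, h = 1.000, k = 2.803, so h·k = 2.803.
True area = apparent / (areal scale) = 15700 / 2.803 ≈ 5600 km².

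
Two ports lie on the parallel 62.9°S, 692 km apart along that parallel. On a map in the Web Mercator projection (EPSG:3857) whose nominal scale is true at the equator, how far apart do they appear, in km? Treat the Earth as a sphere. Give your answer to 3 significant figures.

1520 km

For Mercator, h = k = sec φ (a conformal cylindrical projection has a single point scale, 1/cos φ).
Along the parallel, k = sec 62.9° = 1/0.4555 = 2.195.
Map distance = 692 × 2.195 ≈ 1520 km.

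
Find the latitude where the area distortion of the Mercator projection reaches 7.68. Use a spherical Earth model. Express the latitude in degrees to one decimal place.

68.8°

Mercator areal scale is sec²φ.
sec²φ = 7.68  ⇒  cos²φ = 0.1302  ⇒  cos φ = 0.3608.
φ = arccos(0.3608) ≈ 68.8°.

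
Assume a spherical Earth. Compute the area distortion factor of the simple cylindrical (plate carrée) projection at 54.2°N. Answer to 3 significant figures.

1.71

In the plate carrée (x = Rλ, y = Rφ), meridians are true-scale (h = 1) and parallels are stretched by k = sec φ.
Areal scale = h·k = 1 × sec φ; at 54.2°, h = 1.000, k = 1.710, so h·k = 1.710.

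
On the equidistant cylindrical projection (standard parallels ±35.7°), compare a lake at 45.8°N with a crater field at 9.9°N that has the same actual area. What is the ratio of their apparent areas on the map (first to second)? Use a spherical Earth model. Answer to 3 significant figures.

In the equirectangular projection with standard parallel φ₀ = 35.7° (x = Rλ cos φ₀, y = Rφ), meridians are true-scale (h = 1) and the parallel scale is k = cos φ₀ / cos φ.
Areal scale at 45.8°: h·k = 1.000 × 1.165 = 1.165.
Areal scale at 9.9°: h·k = 1.000 × 0.8244 = 0.8244.
Ratio = 1.165/0.8244 ≈ 1.41.

1.41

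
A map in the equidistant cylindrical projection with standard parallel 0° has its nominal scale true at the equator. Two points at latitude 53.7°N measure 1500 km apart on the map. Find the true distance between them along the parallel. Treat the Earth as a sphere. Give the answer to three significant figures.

In the plate carrée (x = Rλ, y = Rφ), meridians are true-scale (h = 1) and parallels are stretched by k = sec φ.
Along the parallel at 53.7°, map distances are exaggerated by k = sec 53.7° = 1.689.
True distance = 1500 / 1.689 = 1500 × cos 53.7° ≈ 888 km.

888 km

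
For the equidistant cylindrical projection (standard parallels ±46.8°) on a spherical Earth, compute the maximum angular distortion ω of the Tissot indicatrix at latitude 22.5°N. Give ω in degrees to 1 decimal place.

The equidistant cylindrical projection with φ₀ = 46.8° has h = 1 (meridians true) and k = cos φ₀ / cos φ along parallels.
At 22.5°: h = 1.000, k = 0.7409; principal scales a = 1.000, b = 0.7409.
sin(ω/2) = (a − b)/(a + b) = 0.2591/1.741 = 0.1488, so ω = 2 arcsin(0.1488) ≈ 17.1°.

17.1°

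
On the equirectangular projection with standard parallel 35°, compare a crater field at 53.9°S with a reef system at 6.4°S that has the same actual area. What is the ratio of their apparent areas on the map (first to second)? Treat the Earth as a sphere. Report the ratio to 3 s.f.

1.69

With standard parallel φ₀ = 35°, the equirectangular projection gives x = Rλ cos φ₀, y = Rφ, so h = 1 and k = cos 35° / cos φ.
Areal scale at 53.9°: h·k = 1.000 × 1.390 = 1.390.
Areal scale at 6.4°: h·k = 1.000 × 0.8243 = 0.8243.
Ratio = 1.390/0.8243 ≈ 1.69.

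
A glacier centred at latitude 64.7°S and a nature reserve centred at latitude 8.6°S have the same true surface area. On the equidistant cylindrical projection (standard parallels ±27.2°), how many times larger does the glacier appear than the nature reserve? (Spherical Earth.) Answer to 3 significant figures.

2.31

With standard parallel φ₀ = 27.2°, the equirectangular projection gives x = Rλ cos φ₀, y = Rφ, so h = 1 and k = cos 27.2° / cos φ.
Areal scale at 64.7°: h·k = 1.000 × 2.081 = 2.081.
Areal scale at 8.6°: h·k = 1.000 × 0.8995 = 0.8995.
Ratio = 2.081/0.8995 ≈ 2.31.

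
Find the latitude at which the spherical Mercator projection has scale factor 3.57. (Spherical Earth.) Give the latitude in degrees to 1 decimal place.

73.7°

Mercator scale is k = sec φ = 1/cos φ.
1/cos φ = 3.57  ⇒  cos φ = 0.2801  ⇒  φ = arccos(0.2801) ≈ 73.7°.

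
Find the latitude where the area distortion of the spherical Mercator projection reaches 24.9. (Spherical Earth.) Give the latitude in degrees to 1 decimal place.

Mercator areal scale is sec²φ.
sec²φ = 24.9  ⇒  cos²φ = 0.04016  ⇒  cos φ = 0.2004.
φ = arccos(0.2004) ≈ 78.4°.

78.4°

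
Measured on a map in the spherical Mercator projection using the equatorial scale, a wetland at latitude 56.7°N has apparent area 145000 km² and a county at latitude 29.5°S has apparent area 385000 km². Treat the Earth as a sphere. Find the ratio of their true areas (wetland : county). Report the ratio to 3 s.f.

0.150

Mercator's areal exaggeration is sec²φ; hence true area = (apparent area) · cos²φ.
True area of wetland: 145000 × cos²(56.7°) = 145000 × 0.3014 = 43710 km².
True area of county: 385000 × cos²(29.5°) = 385000 × 0.7575 = 291600 km².
Ratio = 43710 / 291600 ≈ 0.150.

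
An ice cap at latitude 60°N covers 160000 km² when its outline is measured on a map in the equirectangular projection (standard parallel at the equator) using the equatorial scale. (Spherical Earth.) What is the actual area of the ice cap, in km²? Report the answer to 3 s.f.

80000 km²

For the equirectangular projection with φ₀ = 0 (plate carrée), h = 1 along meridians and k = sec φ along parallels.
Areal scale = h·k = 1 × sec φ; at 60°, h = 1.000, k = 2.000, so h·k = 2.000.
True area = apparent / (areal scale) = 160000 / 2.000 ≈ 80000 km².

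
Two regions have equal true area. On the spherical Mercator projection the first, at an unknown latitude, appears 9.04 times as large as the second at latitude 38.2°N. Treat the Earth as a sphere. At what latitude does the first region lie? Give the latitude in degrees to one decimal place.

74.8°

On Mercator, (apparent₁)/(apparent₂) = sec²φ₁ / sec²φ₂ when true areas are equal.
cos²φ₂ / cos²φ₁ = 9.04  ⇒  cos φ₁ = cos 38.2° / √9.04 = 0.7859/3.007 = 0.2614.
φ₁ = arccos(0.2614) ≈ 74.8°.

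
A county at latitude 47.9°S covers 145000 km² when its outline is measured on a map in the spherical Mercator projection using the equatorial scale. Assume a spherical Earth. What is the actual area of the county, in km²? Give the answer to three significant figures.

Mercator is conformal, so the point scale is isotropic: h = k = sec φ = 1/cos φ.
Areal scale = k² = sec²φ = 1/cos²(47.9°) = 1/0.6704² = 2.225.
True area = apparent / (areal scale) = 145000 / 2.225 ≈ 65200 km².

65200 km²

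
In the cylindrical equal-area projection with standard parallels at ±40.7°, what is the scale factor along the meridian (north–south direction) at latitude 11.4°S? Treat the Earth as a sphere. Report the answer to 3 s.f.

For cylindrical equal-area with standard parallel φ₀, h = cos φ / cos φ₀ and k = cos φ₀ / cos φ, so h·k = 1.
h = cos 11.4° / cos 40.7° = 0.9803/0.7581 = 1.293.

1.29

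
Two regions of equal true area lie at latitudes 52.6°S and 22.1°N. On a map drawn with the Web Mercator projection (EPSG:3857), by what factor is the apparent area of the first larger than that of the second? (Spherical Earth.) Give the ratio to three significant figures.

2.33

Mercator is conformal with k = sec φ, so areal scale = k² = sec²φ.
At 52.6°: sec²(52.6°) = 1/0.6074² = 2.711.
At 22.1°: sec²(22.1°) = 1/0.9265² = 1.165.
Ratio = 2.711/1.165 = cos²(22.1°)/cos²(52.6°) ≈ 2.33.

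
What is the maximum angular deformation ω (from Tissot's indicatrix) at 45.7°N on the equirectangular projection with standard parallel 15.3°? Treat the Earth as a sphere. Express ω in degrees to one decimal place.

In the equirectangular projection with standard parallel φ₀ = 15.3° (x = Rλ cos φ₀, y = Rφ), meridians are true-scale (h = 1) and the parallel scale is k = cos φ₀ / cos φ.
At 45.7°: h = 1.000, k = 1.381; principal scales a = 1.381, b = 1.000.
sin(ω/2) = (a − b)/(a + b) = 0.3811/2.381 = 0.1600, so ω = 2 arcsin(0.1600) ≈ 18.4°.

18.4°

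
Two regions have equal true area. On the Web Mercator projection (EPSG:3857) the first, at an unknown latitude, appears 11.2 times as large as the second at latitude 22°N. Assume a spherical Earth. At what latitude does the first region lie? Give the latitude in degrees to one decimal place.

73.9°

For equal true areas on Mercator, apparent areas scale as sec²φ, so the ratio is cos²φ₂ / cos²φ₁.
cos²φ₂ / cos²φ₁ = 11.2  ⇒  cos φ₁ = cos 22° / √11.2 = 0.9272/3.347 = 0.2770.
φ₁ = arccos(0.2770) ≈ 73.9°.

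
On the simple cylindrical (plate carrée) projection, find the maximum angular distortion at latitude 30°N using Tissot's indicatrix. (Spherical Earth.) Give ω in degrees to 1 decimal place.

8.2°

For the equirectangular projection with φ₀ = 0 (plate carrée), h = 1 along meridians and k = sec φ along parallels.
At 30°: h = 1.000, k = 1.155; principal scales a = 1.155, b = 1.000.
sin(ω/2) = (a − b)/(a + b) = 0.1547/2.155 = 0.07180, so ω = 2 arcsin(0.07180) ≈ 8.2°.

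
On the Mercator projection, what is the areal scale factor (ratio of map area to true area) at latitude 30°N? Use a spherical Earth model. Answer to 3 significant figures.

For Mercator, h = k = sec φ (a conformal cylindrical projection has a single point scale, 1/cos φ).
Areal scale = k² = sec²φ = 1/cos²(30°) = 1/0.8660² = 1.333.

1.33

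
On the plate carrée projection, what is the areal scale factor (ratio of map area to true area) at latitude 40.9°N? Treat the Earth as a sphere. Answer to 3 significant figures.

1.32

Plate carrée maps x = Rλ, y = Rφ. The meridian scale is h = 1 and the parallel scale is k = 1/cos φ = sec φ.
Areal scale = h·k = 1 × sec φ; at 40.9°, h = 1.000, k = 1.323, so h·k = 1.323.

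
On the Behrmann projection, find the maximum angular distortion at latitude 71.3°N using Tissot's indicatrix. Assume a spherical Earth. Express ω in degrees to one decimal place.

The Behrmann projection is cylindrical equal-area with φ₀ = 30°. Cylindrical equal-area (φ₀ = 30°): h = cos φ / cos 30° along meridians, k = cos 30° / cos φ along parallels; h·k = 1.
At 71.3°: h = 0.3702, k = 2.701; principal scales a = 2.701, b = 0.3702.
sin(ω/2) = (a − b)/(a + b) = 2.331/3.071 = 0.7589, so ω = 2 arcsin(0.7589) ≈ 98.7°.

98.7°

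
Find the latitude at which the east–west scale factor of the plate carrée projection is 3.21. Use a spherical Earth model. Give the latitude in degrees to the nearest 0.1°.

71.8°

Plate carrée: h = 1, k = sec φ along parallels.
sec φ = 3.21  ⇒  cos φ = 0.3115  ⇒  φ ≈ 71.8°.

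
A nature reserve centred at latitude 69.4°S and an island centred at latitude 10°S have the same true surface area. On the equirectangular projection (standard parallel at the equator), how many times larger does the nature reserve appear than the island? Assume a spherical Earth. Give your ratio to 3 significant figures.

For the equirectangular projection with φ₀ = 0 (plate carrée), h = 1 along meridians and k = sec φ along parallels.
Areal scale at 69.4°: h·k = 1.000 × 2.842 = 2.842.
Areal scale at 10°: h·k = 1.000 × 1.015 = 1.015.
Ratio = 2.842/1.015 ≈ 2.80.

2.80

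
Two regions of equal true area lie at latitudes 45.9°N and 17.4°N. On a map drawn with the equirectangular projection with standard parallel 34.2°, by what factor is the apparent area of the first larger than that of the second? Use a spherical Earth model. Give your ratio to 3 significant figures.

With standard parallel φ₀ = 34.2°, the equirectangular projection gives x = Rλ cos φ₀, y = Rφ, so h = 1 and k = cos 34.2° / cos φ.
Areal scale at 45.9°: h·k = 1.000 × 1.188 = 1.188.
Areal scale at 17.4°: h·k = 1.000 × 0.8667 = 0.8667.
Ratio = 1.188/0.8667 ≈ 1.37.

1.37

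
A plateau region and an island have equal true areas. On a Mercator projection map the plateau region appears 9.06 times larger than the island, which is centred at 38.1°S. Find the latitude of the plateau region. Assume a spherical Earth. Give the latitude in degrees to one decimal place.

74.8°

On Mercator, (apparent₁)/(apparent₂) = sec²φ₁ / sec²φ₂ when true areas are equal.
cos²φ₂ / cos²φ₁ = 9.06  ⇒  cos φ₁ = cos 38.1° / √9.06 = 0.7869/3.010 = 0.2614.
φ₁ = arccos(0.2614) ≈ 74.8°.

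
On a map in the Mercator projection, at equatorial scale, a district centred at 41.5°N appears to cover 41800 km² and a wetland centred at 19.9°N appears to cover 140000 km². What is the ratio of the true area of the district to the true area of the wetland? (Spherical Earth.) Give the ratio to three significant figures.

0.189

Since Mercator area scale is 1/cos²φ, the true area equals the apparent area multiplied by cos²φ.
True area of district: 41800 × cos²(41.5°) = 41800 × 0.5609 = 23450 km².
True area of wetland: 140000 × cos²(19.9°) = 140000 × 0.8841 = 123800 km².
Ratio = 23450 / 123800 ≈ 0.189.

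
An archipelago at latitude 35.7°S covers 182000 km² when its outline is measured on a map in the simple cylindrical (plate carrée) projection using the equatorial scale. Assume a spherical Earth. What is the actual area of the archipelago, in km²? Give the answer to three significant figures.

For the equirectangular projection with φ₀ = 0 (plate carrée), h = 1 along meridians and k = sec φ along parallels.
Areal scale = h·k = 1 × sec φ; at 35.7°, h = 1.000, k = 1.231, so h·k = 1.231.
True area = apparent / (areal scale) = 182000 / 1.231 ≈ 148000 km².

148000 km²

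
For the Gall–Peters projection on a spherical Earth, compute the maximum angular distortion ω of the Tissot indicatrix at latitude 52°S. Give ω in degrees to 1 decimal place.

Gall–Peters is a cylindrical equal-area projection with standard parallels at ±45°. A cylindrical equal-area projection with standard parallel φ₀ has meridian scale h = cos φ / cos φ₀ and parallel scale k = cos φ₀ / cos φ (so areas are preserved, h·k = 1).
At 52°: h = 0.8707, k = 1.149; principal scales a = 1.149, b = 0.8707.
sin(ω/2) = (a − b)/(a + b) = 0.2779/2.019 = 0.1376, so ω = 2 arcsin(0.1376) ≈ 15.8°.

15.8°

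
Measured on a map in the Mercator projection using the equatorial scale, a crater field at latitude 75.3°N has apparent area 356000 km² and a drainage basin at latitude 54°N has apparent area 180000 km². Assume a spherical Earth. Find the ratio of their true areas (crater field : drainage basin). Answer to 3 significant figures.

0.369

On Mercator the areal scale is sec²φ, so true area = apparent × cos²φ.
True area of crater field: 356000 × cos²(75.3°) = 356000 × 0.06439 = 22920 km².
True area of drainage basin: 180000 × cos²(54°) = 180000 × 0.3455 = 62190 km².
Ratio = 22920 / 62190 ≈ 0.369.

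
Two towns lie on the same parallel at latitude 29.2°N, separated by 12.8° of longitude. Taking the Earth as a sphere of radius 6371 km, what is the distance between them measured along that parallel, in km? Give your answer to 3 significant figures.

1240 km

Arc length along a parallel = R cos φ · Δλ (with Δλ in radians).
= 6371 × cos 29.2° × (12.8° × π/180) = 6371 × 0.8729 × 0.2234 ≈ 1240 km.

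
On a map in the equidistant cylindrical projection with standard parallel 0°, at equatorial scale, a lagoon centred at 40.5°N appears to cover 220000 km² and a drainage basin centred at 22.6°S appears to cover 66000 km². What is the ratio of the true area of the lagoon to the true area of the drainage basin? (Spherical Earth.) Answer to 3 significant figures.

On the plate carrée, areal scale = h·k = 1 × sec φ, so true area = apparent × cos φ.
True area of lagoon: 220000 × cos(40.5°) = 220000 × 0.7604 = 167300 km².
True area of drainage basin: 66000 × cos(22.6°) = 66000 × 0.9232 = 60930 km².
Ratio = 167300 / 60930 ≈ 2.75.

2.75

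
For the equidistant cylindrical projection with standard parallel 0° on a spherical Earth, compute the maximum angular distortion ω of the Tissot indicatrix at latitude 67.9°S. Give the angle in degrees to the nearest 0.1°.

In the plate carrée (x = Rλ, y = Rφ), meridians are true-scale (h = 1) and parallels are stretched by k = sec φ.
At 67.9°: h = 1.000, k = 2.658; principal scales a = 2.658, b = 1.000.
sin(ω/2) = (a − b)/(a + b) = 1.658/3.658 = 0.4533, so ω = 2 arcsin(0.4533) ≈ 53.9°.

53.9°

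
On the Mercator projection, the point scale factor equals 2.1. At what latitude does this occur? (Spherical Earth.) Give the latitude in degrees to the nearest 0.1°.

61.6°

Mercator scale is k = sec φ = 1/cos φ.
1/cos φ = 2.1  ⇒  cos φ = 0.4762  ⇒  φ = arccos(0.4762) ≈ 61.6°.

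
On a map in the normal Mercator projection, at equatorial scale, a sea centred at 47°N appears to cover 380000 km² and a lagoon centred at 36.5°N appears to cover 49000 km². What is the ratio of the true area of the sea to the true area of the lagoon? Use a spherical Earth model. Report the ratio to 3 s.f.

Since Mercator area scale is 1/cos²φ, the true area equals the apparent area multiplied by cos²φ.
True area of sea: 380000 × cos²(47°) = 380000 × 0.4651 = 176700 km².
True area of lagoon: 49000 × cos²(36.5°) = 49000 × 0.6462 = 31660 km².
Ratio = 176700 / 31660 ≈ 5.58.

5.58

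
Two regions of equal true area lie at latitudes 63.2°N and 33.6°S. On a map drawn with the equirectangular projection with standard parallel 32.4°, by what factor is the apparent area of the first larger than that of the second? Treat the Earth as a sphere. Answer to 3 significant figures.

The equidistant cylindrical projection with φ₀ = 32.4° has h = 1 (meridians true) and k = cos φ₀ / cos φ along parallels.
Areal scale at 63.2°: h·k = 1.000 × 1.873 = 1.873.
Areal scale at 33.6°: h·k = 1.000 × 1.014 = 1.014.
Ratio = 1.873/1.014 ≈ 1.85.

1.85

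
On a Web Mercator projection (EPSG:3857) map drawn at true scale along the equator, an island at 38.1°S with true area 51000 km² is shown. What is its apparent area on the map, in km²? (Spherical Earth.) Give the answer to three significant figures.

For Mercator, h = k = sec φ (a conformal cylindrical projection has a single point scale, 1/cos φ).
Areal scale = k² = sec²φ = 1/cos²(38.1°) = 1/0.7869² = 1.615.
Apparent area = 51000 × 1.615 ≈ 82400 km².

82400 km²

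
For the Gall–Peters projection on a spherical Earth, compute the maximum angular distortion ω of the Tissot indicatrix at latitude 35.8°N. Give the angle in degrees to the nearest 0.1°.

The Gall–Peters projection is cylindrical equal-area with φ₀ = 45°. Cylindrical equal-area (φ₀ = 45°): h = cos φ / cos 45° along meridians, k = cos 45° / cos φ along parallels; h·k = 1.
At 35.8°: h = 1.147, k = 0.8718; principal scales a = 1.147, b = 0.8718.
sin(ω/2) = (a − b)/(a + b) = 0.2752/2.019 = 0.1363, so ω = 2 arcsin(0.1363) ≈ 15.7°.

15.7°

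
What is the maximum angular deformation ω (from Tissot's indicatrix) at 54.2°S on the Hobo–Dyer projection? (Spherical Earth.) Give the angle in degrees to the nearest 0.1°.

34.4°

Hobo–Dyer is a cylindrical equal-area projection with standard parallels at ±37.5°. A cylindrical equal-area projection with standard parallel φ₀ has meridian scale h = cos φ / cos φ₀ and parallel scale k = cos φ₀ / cos φ (so areas are preserved, h·k = 1).
At 54.2°: h = 0.7373, k = 1.356; principal scales a = 1.356, b = 0.7373.
sin(ω/2) = (a − b)/(a + b) = 0.6189/2.094 = 0.2956, so ω = 2 arcsin(0.2956) ≈ 34.4°.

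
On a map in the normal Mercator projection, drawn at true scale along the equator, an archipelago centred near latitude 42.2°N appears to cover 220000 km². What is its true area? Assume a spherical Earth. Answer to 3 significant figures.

The Mercator projection is conformal; its linear scale factor is the same in every direction and equals sec φ = 1/cos φ.
Areal scale = k² = sec²φ = 1/cos²(42.2°) = 1/0.7408² = 1.822.
True area = apparent / (areal scale) = 220000 / 1.822 ≈ 121000 km².

121000 km²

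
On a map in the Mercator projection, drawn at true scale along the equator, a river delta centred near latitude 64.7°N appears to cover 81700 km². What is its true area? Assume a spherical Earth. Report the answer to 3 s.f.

14900 km²

The Mercator projection is conformal; its linear scale factor is the same in every direction and equals sec φ = 1/cos φ.
Areal scale = k² = sec²φ = 1/cos²(64.7°) = 1/0.4274² = 5.475.
True area = apparent / (areal scale) = 81700 / 5.475 ≈ 14900 km².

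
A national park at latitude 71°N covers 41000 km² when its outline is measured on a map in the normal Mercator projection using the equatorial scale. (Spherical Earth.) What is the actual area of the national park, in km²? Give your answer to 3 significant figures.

4350 km²

For Mercator, h = k = sec φ (a conformal cylindrical projection has a single point scale, 1/cos φ).
Areal scale = k² = sec²φ = 1/cos²(71°) = 1/0.3256² = 9.434.
True area = apparent / (areal scale) = 41000 / 9.434 ≈ 4350 km².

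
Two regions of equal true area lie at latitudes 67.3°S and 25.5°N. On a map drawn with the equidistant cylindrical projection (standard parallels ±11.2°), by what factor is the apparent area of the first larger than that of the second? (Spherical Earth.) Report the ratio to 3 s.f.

The equidistant cylindrical projection with φ₀ = 11.2° has h = 1 (meridians true) and k = cos φ₀ / cos φ along parallels.
Areal scale at 67.3°: h·k = 1.000 × 2.542 = 2.542.
Areal scale at 25.5°: h·k = 1.000 × 1.087 = 1.087.
Ratio = 2.542/1.087 ≈ 2.34.

2.34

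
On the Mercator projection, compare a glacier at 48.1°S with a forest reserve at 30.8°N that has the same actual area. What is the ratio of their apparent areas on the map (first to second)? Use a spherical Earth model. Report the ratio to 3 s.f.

Mercator is conformal with k = sec φ, so areal scale = k² = sec²φ.
At 48.1°: sec²(48.1°) = 1/0.6678² = 2.242.
At 30.8°: sec²(30.8°) = 1/0.8590² = 1.355.
Ratio = 2.242/1.355 = cos²(30.8°)/cos²(48.1°) ≈ 1.65.

1.65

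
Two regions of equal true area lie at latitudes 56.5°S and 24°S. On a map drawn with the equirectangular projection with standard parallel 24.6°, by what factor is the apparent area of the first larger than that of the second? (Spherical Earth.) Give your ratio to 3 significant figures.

In the equirectangular projection with standard parallel φ₀ = 24.6° (x = Rλ cos φ₀, y = Rφ), meridians are true-scale (h = 1) and the parallel scale is k = cos φ₀ / cos φ.
Areal scale at 56.5°: h·k = 1.000 × 1.647 = 1.647.
Areal scale at 24°: h·k = 1.000 × 0.9953 = 0.9953.
Ratio = 1.647/0.9953 ≈ 1.66.

1.66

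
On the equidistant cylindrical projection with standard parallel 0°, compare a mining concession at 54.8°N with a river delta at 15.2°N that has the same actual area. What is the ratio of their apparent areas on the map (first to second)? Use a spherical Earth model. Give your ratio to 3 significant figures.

For the equirectangular projection with φ₀ = 0 (plate carrée), h = 1 along meridians and k = sec φ along parallels.
Areal scale at 54.8°: h·k = 1.000 × 1.735 = 1.735.
Areal scale at 15.2°: h·k = 1.000 × 1.036 = 1.036.
Ratio = 1.735/1.036 ≈ 1.67.

1.67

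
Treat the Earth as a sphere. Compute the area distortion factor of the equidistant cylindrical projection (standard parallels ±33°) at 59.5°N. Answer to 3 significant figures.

The equidistant cylindrical projection with φ₀ = 33° has h = 1 (meridians true) and k = cos φ₀ / cos φ along parallels.
Areal scale = h·k = 1 × cos φ₀ / cos φ; at 59.5°, h = 1.000, k = 1.652, so h·k = 1.652.

1.65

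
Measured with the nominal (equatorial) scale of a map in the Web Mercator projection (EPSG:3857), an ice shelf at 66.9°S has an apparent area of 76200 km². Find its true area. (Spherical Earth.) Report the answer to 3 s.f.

Mercator is conformal, so the point scale is isotropic: h = k = sec φ = 1/cos φ.
Areal scale = k² = sec²φ = 1/cos²(66.9°) = 1/0.3923² = 6.497.
True area = apparent / (areal scale) = 76200 / 6.497 ≈ 11700 km².

11700 km²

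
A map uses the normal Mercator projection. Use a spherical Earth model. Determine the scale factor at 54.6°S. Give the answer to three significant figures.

For Mercator, h = k = sec φ (a conformal cylindrical projection has a single point scale, 1/cos φ).
k = 1/cos 54.6° = 1/0.5793 = 1.726.

1.73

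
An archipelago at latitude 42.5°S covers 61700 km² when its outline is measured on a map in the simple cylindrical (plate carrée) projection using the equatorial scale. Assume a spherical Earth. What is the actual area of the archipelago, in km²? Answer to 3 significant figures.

For the equirectangular projection with φ₀ = 0 (plate carrée), h = 1 along meridians and k = sec φ along parallels.
Areal scale = h·k = 1 × sec φ; at 42.5°, h = 1.000, k = 1.356, so h·k = 1.356.
True area = apparent / (areal scale) = 61700 / 1.356 ≈ 45500 km².

45500 km²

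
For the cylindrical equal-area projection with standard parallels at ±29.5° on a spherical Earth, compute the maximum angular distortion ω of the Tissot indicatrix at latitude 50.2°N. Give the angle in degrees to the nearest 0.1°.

A cylindrical equal-area projection with standard parallel φ₀ has meridian scale h = cos φ / cos φ₀ and parallel scale k = cos φ₀ / cos φ (so areas are preserved, h·k = 1).
At 50.2°: h = 0.7355, k = 1.360; principal scales a = 1.360, b = 0.7355.
sin(ω/2) = (a − b)/(a + b) = 0.6242/2.095 = 0.2979, so ω = 2 arcsin(0.2979) ≈ 34.7°.

34.7°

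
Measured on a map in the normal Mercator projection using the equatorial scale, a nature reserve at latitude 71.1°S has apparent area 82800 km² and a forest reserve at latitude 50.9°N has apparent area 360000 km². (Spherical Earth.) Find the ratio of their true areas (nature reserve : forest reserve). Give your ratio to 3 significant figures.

Since Mercator area scale is 1/cos²φ, the true area equals the apparent area multiplied by cos²φ.
True area of nature reserve: 82800 × cos²(71.1°) = 82800 × 0.1049 = 8688 km².
True area of forest reserve: 360000 × cos²(50.9°) = 360000 × 0.3978 = 143200 km².
Ratio = 8688 / 143200 ≈ 0.0607.

0.0607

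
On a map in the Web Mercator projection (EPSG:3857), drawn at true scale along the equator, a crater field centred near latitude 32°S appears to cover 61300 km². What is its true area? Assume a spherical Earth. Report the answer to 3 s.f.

44100 km²

For Mercator, h = k = sec φ (a conformal cylindrical projection has a single point scale, 1/cos φ).
Areal scale = k² = sec²φ = 1/cos²(32°) = 1/0.8480² = 1.390.
True area = apparent / (areal scale) = 61300 / 1.390 ≈ 44100 km².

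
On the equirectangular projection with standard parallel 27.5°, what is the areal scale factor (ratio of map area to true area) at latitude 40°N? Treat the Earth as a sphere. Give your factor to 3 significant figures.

1.16

In the equirectangular projection with standard parallel φ₀ = 27.5° (x = Rλ cos φ₀, y = Rφ), meridians are true-scale (h = 1) and the parallel scale is k = cos φ₀ / cos φ.
Areal scale = h·k = 1 × cos φ₀ / cos φ; at 40°, h = 1.000, k = 1.158, so h·k = 1.158.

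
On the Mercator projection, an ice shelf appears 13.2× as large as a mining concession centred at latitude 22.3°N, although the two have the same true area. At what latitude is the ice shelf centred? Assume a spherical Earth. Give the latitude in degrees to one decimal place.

75.2°

For equal true areas on Mercator, apparent areas scale as sec²φ, so the ratio is cos²φ₂ / cos²φ₁.
cos²φ₂ / cos²φ₁ = 13.2  ⇒  cos φ₁ = cos 22.3° / √13.2 = 0.9252/3.633 = 0.2547.
φ₁ = arccos(0.2547) ≈ 75.2°.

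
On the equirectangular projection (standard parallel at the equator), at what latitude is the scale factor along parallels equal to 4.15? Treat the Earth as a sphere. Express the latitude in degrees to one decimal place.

76.1°

Plate carrée: h = 1, k = sec φ along parallels.
sec φ = 4.15  ⇒  cos φ = 0.2410  ⇒  φ ≈ 76.1°.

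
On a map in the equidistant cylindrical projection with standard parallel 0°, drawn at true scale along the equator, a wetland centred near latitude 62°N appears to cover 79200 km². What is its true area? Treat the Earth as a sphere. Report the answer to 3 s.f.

In the plate carrée (x = Rλ, y = Rφ), meridians are true-scale (h = 1) and parallels are stretched by k = sec φ.
Areal scale = h·k = 1 × sec φ; at 62°, h = 1.000, k = 2.130, so h·k = 2.130.
True area = apparent / (areal scale) = 79200 / 2.130 ≈ 37200 km².

37200 km²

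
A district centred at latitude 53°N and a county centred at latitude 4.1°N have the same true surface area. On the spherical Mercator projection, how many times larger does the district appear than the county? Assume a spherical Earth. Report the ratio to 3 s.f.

2.75

Mercator is conformal with k = sec φ, so areal scale = k² = sec²φ.
At 53°: sec²(53°) = 1/0.6018² = 2.761.
At 4.1°: sec²(4.1°) = 1/0.9974² = 1.005.
Ratio = 2.761/1.005 = cos²(4.1°)/cos²(53°) ≈ 2.75.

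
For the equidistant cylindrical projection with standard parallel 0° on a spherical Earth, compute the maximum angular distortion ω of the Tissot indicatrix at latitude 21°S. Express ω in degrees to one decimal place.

3.9°

Plate carrée maps x = Rλ, y = Rφ. The meridian scale is h = 1 and the parallel scale is k = 1/cos φ = sec φ.
At 21°: h = 1.000, k = 1.071; principal scales a = 1.071, b = 1.000.
sin(ω/2) = (a − b)/(a + b) = 0.07114/2.071 = 0.03435, so ω = 2 arcsin(0.03435) ≈ 3.9°.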